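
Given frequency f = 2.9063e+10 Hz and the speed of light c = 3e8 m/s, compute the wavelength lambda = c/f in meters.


lambda = c / f = 3.0000e+08 / 2.9063e+10 = 0.01032 m

0.01032 m


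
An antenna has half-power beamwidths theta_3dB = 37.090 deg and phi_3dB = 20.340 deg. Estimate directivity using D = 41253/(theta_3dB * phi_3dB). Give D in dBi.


D_linear = 41253 / (37.090 * 20.340) = 54.68242
D_dBi = 10 * log10(54.68242) = 17.38 dBi

17.38 dBi


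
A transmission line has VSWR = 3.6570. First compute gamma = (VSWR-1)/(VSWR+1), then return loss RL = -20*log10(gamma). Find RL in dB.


gamma = (3.6570 - 1) / (3.6570 + 1) = 0.5705390
RL = -20 * log10(0.5705390) = 4.874 dB

4.874 dB


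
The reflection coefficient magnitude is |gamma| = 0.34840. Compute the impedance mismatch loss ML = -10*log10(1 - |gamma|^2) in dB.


ML = -10 * log10(1 - 0.34840^2) = -10 * log10(0.87861744) = 0.5620 dB

0.5620 dB


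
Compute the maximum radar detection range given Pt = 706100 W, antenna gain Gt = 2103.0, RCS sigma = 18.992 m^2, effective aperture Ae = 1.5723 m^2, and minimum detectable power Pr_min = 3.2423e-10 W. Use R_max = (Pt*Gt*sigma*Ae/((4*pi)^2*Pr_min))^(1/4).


R^4 = 706100*2103.0*18.992*1.5723 / ((4*pi)^2 * 3.2423e-10) = 8.660414e+17
R_max = 8.660414e+17^0.25 = 30506 m

30506 m


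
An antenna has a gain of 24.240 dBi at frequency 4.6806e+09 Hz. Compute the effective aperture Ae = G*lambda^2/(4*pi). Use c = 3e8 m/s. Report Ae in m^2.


lambda = c / f = 3.0000e+08 / 4.6806e+09 = 0.06409435 m
G_linear = 10^(24.240/10) = 265.4606
Ae = G_linear * lambda^2 / (4*pi) = 265.4606 * 0.06409435^2 / (4*pi) = 0.08678 m^2

0.08678 m^2


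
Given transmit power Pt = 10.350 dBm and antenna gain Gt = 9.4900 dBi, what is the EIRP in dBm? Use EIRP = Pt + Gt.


EIRP = Pt + Gt = 10.350 + 9.4900 = 19.84 dBm

19.84 dBm


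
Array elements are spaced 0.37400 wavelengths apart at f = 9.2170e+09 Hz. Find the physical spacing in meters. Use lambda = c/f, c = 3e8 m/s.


lambda = c / f = 3.0000e+08 / 9.2170e+09 = 0.03254855 m
d = 0.37400 * 0.03254855 = 0.01217 m

0.01217 m


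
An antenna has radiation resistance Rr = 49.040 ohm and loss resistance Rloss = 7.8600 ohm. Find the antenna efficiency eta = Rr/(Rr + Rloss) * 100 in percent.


eta = 49.040 / (49.040 + 7.8600) * 100 = 86.19%

86.19%


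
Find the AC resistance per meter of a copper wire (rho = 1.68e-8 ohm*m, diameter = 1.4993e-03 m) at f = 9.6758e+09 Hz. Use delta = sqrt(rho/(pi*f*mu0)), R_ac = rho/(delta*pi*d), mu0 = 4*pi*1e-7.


delta = sqrt(1.68e-8 / (pi * 9.6758e+09 * 4*pi*1e-7)) = 6.631799e-07 m
R_ac = 1.68e-8 / (6.631799e-07 * pi * 1.4993e-03) = 5.378 ohm/m

5.378 ohm/m


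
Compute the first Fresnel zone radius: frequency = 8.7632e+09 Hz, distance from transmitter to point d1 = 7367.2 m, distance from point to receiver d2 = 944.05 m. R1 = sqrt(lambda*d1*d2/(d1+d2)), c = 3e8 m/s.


lambda = c / f = 3.0000e+08 / 8.7632e+09 = 0.03423407 m
R1 = sqrt(0.03423407 * 7367.2 * 944.05 / (7367.2 + 944.05)) = 5.352 m

5.352 m


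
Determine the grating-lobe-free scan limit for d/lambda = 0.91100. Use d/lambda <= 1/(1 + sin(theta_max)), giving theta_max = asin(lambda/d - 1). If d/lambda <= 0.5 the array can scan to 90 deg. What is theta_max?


lambda/d - 1 = 1/0.91100 - 1 = 0.09769484
theta_max = asin(0.09769484) = 5.606 deg

5.606 deg


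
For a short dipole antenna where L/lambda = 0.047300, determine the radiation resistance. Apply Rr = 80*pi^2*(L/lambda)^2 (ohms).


Rr = 80 * pi^2 * (0.047300)^2 = 80 * 9.869604 * 2.237290e-03 = 1.766 ohm

1.766 ohm


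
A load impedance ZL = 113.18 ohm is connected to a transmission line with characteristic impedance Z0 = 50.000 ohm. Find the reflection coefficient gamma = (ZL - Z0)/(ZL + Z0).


gamma = (113.18 - 50.000) / (113.18 + 50.000) = 0.3872

0.3872


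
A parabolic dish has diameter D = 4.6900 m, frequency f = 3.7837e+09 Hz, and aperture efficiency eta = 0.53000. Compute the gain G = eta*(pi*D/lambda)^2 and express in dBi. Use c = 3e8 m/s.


lambda = c / f = 3.0000e+08 / 3.7837e+09 = 0.07928747 m
G_linear = 0.53000 * (pi * 4.6900 / 0.07928747)^2 = 18302.57
G_dBi = 10 * log10(18302.57) = 42.63 dBi

42.63 dBi


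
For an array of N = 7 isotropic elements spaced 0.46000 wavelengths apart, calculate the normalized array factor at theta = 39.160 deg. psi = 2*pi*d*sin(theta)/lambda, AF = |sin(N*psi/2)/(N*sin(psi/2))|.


psi = 2*pi*0.46000*sin(39.160 deg) = 1.825168 rad
AF = |sin(7*1.825168/2) / (7*sin(1.825168/2))| = 0.01891

0.01891


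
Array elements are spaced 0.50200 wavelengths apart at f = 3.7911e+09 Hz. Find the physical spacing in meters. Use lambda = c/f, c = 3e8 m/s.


lambda = c / f = 3.0000e+08 / 3.7911e+09 = 0.07913271 m
d = 0.50200 * 0.07913271 = 0.03972 m

0.03972 m


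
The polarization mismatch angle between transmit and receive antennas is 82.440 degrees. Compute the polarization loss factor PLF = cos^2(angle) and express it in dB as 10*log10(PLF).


PLF_linear = cos^2(82.440 deg) = 0.01730918
PLF_dB = 10 * log10(0.01730918) = -17.62 dB

-17.62 dB


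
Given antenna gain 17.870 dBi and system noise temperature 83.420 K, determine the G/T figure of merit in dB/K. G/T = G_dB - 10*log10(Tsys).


G/T = 17.870 - 10*log10(83.420) = 17.870 - 19.21270 = -1.343 dB/K

-1.343 dB/K


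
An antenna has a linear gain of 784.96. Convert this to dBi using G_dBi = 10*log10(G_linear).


G_dBi = 10 * log10(784.96) = 28.95 dBi

28.95 dBi


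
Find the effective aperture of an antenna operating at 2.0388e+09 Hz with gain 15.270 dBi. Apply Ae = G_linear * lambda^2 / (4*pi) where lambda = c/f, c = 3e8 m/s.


lambda = c / f = 3.0000e+08 / 2.0388e+09 = 0.1471454 m
G_linear = 10^(15.270/10) = 33.65116
Ae = G_linear * lambda^2 / (4*pi) = 33.65116 * 0.1471454^2 / (4*pi) = 0.05798 m^2

0.05798 m^2


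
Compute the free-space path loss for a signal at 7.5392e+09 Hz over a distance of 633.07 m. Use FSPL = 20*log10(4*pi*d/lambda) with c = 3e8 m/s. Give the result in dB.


lambda = c / f = 3.0000e+08 / 7.5392e+09 = 0.03979202 m
FSPL = 20 * log10(4*pi*633.07/0.03979202) = 106.0 dB

106.0 dB


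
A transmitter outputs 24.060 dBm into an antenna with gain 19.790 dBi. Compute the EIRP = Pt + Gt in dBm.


EIRP = Pt + Gt = 24.060 + 19.790 = 43.85 dBm

43.85 dBm


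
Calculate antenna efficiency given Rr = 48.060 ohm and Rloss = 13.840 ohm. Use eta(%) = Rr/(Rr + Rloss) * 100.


eta = 48.060 / (48.060 + 13.840) * 100 = 77.64%

77.64%


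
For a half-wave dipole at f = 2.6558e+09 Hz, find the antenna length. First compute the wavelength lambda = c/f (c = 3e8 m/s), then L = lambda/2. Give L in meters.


lambda = c / f = 3.0000e+08 / 2.6558e+09 = 0.1129603 m
L = lambda / 2 = 0.1129603 / 2 = 0.05648 m

0.05648 m


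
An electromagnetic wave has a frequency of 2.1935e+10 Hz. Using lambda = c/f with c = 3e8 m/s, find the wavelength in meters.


lambda = c / f = 3.0000e+08 / 2.1935e+10 = 0.01368 m

0.01368 m


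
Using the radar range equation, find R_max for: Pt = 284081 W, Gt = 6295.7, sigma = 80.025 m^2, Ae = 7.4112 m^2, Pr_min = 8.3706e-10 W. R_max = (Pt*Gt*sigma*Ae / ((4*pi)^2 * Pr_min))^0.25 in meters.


R^4 = 284081*6295.7*80.025*7.4112 / ((4*pi)^2 * 8.3706e-10) = 8.024613e+18
R_max = 8.024613e+18^0.25 = 53224 m

53224 m


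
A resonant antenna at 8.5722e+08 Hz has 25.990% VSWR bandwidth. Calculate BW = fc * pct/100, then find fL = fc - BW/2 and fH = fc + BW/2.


BW = 8.5722e+08 * 25.990/100 = 2.227915e+08 Hz
fL = 8.5722e+08 - 2.227915e+08/2 = 7.458e+08 Hz
fH = 8.5722e+08 + 2.227915e+08/2 = 9.686e+08 Hz

BW=2.228e+08 Hz, fL=7.458e+08 Hz, fH=9.686e+08 Hz


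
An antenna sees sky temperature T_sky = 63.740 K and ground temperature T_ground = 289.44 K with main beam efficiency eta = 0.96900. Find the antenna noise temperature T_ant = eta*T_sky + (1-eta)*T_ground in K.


T_ant = 0.96900 * 63.740 + (1 - 0.96900) * 289.44 = 70.74 K

70.74 K


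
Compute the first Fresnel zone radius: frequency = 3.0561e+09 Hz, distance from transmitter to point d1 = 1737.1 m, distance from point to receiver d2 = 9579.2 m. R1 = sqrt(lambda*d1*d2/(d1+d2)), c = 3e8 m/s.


lambda = c / f = 3.0000e+08 / 3.0561e+09 = 0.09816433 m
R1 = sqrt(0.09816433 * 1737.1 * 9579.2 / (1737.1 + 9579.2)) = 12.01 m

12.01 m


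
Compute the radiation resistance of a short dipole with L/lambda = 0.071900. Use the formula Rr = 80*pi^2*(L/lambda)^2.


Rr = 80 * pi^2 * (0.071900)^2 = 80 * 9.869604 * 5.169610e-03 = 4.082 ohm

4.082 ohm


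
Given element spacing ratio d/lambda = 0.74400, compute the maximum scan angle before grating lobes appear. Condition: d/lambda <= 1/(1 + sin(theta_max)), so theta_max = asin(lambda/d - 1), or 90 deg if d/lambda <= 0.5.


lambda/d - 1 = 1/0.74400 - 1 = 0.3440860
theta_max = asin(0.3440860) = 20.13 deg

20.13 deg


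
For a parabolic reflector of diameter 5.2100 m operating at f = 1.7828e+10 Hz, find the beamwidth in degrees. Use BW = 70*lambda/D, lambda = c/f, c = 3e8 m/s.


lambda = c / f = 3.0000e+08 / 1.7828e+10 = 0.01682746 m
BW = 70 * 0.01682746 / 5.2100 = 0.2261 deg

0.2261 deg


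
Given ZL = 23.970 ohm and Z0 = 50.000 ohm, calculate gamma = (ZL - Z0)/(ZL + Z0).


gamma = (23.970 - 50.000) / (23.970 + 50.000) = -0.3519

-0.3519


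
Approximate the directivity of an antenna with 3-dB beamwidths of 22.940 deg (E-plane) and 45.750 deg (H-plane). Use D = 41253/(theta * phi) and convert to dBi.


D_linear = 41253 / (22.940 * 45.750) = 39.30710
D_dBi = 10 * log10(39.30710) = 15.94 dBi

15.94 dBi


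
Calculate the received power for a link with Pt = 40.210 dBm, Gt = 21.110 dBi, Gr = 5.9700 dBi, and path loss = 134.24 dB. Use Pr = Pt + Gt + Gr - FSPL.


Pr = 40.210 + 21.110 + 5.9700 - 134.24 = -66.95 dBm

-66.95 dBm


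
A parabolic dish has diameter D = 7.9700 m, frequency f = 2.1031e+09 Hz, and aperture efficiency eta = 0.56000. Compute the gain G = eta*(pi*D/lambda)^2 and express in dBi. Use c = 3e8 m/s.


lambda = c / f = 3.0000e+08 / 2.1031e+09 = 0.1426466 m
G_linear = 0.56000 * (pi * 7.9700 / 0.1426466)^2 = 17253.67
G_dBi = 10 * log10(17253.67) = 42.37 dBi

42.37 dBi


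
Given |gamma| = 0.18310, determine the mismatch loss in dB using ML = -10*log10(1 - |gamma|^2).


ML = -10 * log10(1 - 0.18310^2) = -10 * log10(0.96647439) = 0.1481 dB

0.1481 dB


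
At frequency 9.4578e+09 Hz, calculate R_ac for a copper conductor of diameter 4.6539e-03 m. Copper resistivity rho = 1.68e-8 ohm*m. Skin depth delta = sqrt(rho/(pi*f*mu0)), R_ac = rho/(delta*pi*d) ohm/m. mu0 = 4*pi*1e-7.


delta = sqrt(1.68e-8 / (pi * 9.4578e+09 * 4*pi*1e-7)) = 6.707794e-07 m
R_ac = 1.68e-8 / (6.707794e-07 * pi * 4.6539e-03) = 1.713 ohm/m

1.713 ohm/m


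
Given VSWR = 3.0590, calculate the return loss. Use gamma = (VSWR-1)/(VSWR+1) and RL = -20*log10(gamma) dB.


gamma = (3.0590 - 1) / (3.0590 + 1) = 0.5072678
RL = -20 * log10(0.5072678) = 5.895 dB

5.895 dB


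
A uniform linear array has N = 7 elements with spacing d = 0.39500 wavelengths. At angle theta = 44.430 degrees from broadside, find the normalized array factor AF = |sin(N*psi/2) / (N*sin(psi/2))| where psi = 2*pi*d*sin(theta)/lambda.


psi = 2*pi*0.39500*sin(44.430 deg) = 1.737393 rad
AF = |sin(7*1.737393/2) / (7*sin(1.737393/2))| = 0.03760

0.03760


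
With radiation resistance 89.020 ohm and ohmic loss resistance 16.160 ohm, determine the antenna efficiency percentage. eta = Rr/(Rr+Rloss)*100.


eta = 89.020 / (89.020 + 16.160) * 100 = 84.64%

84.64%


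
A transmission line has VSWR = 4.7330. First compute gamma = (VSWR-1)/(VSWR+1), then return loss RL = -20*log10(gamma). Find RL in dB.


gamma = (4.7330 - 1) / (4.7330 + 1) = 0.6511425
RL = -20 * log10(0.6511425) = 3.726 dB

3.726 dB


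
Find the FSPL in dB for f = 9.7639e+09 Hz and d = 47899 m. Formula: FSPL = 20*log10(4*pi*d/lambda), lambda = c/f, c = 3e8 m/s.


lambda = c / f = 3.0000e+08 / 9.7639e+09 = 0.03072543 m
FSPL = 20 * log10(4*pi*47899/0.03072543) = 145.8 dB

145.8 dB


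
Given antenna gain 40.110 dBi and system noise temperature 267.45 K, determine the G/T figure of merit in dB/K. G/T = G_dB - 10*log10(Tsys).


G/T = 40.110 - 10*log10(267.45) = 40.110 - 24.27243 = 15.84 dB/K

15.84 dB/K


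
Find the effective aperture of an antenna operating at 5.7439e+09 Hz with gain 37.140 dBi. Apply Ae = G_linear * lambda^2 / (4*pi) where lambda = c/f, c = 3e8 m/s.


lambda = c / f = 3.0000e+08 / 5.7439e+09 = 0.05222932 m
G_linear = 10^(37.140/10) = 5176.068
Ae = G_linear * lambda^2 / (4*pi) = 5176.068 * 0.05222932^2 / (4*pi) = 1.124 m^2

1.124 m^2


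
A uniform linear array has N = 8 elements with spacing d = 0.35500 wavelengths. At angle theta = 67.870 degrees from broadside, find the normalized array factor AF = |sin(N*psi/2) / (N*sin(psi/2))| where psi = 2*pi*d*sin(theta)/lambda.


psi = 2*pi*0.35500*sin(67.870 deg) = 2.066211 rad
AF = |sin(8*2.066211/2) / (8*sin(2.066211/2))| = 0.1334

0.1334


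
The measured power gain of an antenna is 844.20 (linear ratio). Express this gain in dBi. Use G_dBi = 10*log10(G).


G_dBi = 10 * log10(844.20) = 29.26 dBi

29.26 dBi


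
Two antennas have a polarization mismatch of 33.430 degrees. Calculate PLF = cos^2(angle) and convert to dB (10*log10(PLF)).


PLF_linear = cos^2(33.430 deg) = 0.6964896
PLF_dB = 10 * log10(0.6964896) = -1.571 dB

-1.571 dB


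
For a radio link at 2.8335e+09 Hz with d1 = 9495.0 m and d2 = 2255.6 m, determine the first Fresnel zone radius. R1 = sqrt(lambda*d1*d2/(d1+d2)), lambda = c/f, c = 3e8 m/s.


lambda = c / f = 3.0000e+08 / 2.8335e+09 = 0.1058761 m
R1 = sqrt(0.1058761 * 9495.0 * 2255.6 / (9495.0 + 2255.6)) = 13.89 m

13.89 m


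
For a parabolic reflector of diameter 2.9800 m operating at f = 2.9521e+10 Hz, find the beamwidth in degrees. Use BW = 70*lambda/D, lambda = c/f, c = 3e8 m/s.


lambda = c / f = 3.0000e+08 / 2.9521e+10 = 0.01016226 m
BW = 70 * 0.01016226 / 2.9800 = 0.2387 deg

0.2387 deg


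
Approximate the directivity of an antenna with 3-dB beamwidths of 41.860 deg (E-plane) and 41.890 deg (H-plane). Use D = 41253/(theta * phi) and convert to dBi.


D_linear = 41253 / (41.860 * 41.890) = 23.52588
D_dBi = 10 * log10(23.52588) = 13.72 dBi

13.72 dBi


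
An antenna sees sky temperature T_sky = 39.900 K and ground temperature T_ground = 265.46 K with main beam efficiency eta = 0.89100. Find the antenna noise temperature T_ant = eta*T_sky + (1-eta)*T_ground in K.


T_ant = 0.89100 * 39.900 + (1 - 0.89100) * 265.46 = 64.49 K

64.49 K


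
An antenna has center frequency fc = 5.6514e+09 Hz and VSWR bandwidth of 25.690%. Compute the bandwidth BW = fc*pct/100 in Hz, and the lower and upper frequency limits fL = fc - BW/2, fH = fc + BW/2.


BW = 5.6514e+09 * 25.690/100 = 1.451845e+09 Hz
fL = 5.6514e+09 - 1.451845e+09/2 = 4.925e+09 Hz
fH = 5.6514e+09 + 1.451845e+09/2 = 6.377e+09 Hz

BW=1.452e+09 Hz, fL=4.925e+09 Hz, fH=6.377e+09 Hz


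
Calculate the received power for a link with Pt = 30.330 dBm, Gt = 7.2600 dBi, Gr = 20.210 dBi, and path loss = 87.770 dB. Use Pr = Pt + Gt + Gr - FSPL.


Pr = 30.330 + 7.2600 + 20.210 - 87.770 = -29.97 dBm

-29.97 dBm


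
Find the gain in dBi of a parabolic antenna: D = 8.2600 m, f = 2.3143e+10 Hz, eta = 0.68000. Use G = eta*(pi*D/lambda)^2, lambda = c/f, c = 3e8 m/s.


lambda = c / f = 3.0000e+08 / 2.3143e+10 = 0.01296288 m
G_linear = 0.68000 * (pi * 8.2600 / 0.01296288)^2 = 2.724995e+06
G_dBi = 10 * log10(2.724995e+06) = 64.35 dBi

64.35 dBi


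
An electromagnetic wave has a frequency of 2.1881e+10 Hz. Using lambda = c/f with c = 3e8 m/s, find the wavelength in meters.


lambda = c / f = 3.0000e+08 / 2.1881e+10 = 0.01371 m

0.01371 m


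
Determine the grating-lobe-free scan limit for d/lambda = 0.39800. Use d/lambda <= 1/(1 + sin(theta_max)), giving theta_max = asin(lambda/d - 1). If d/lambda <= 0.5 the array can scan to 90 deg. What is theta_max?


lambda/d - 1 = 1/0.39800 - 1 = 1.512563 >= 1
d/lambda <= 0.5, so the array can scan to endfire without grating lobes: theta_max = 90 deg

90 deg


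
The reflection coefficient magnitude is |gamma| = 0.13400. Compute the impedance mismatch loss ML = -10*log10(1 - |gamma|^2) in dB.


ML = -10 * log10(1 - 0.13400^2) = -10 * log10(0.982044) = 0.07869 dB

0.07869 dB


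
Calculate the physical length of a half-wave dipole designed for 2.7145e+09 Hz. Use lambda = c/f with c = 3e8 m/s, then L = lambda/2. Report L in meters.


lambda = c / f = 3.0000e+08 / 2.7145e+09 = 0.1105176 m
L = lambda / 2 = 0.1105176 / 2 = 0.05526 m

0.05526 m


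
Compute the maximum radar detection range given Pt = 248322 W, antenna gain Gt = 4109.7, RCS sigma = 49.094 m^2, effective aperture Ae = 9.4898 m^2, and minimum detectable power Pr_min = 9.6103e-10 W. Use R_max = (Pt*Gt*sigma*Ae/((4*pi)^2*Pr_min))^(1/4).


R^4 = 248322*4109.7*49.094*9.4898 / ((4*pi)^2 * 9.6103e-10) = 3.132955e+18
R_max = 3.132955e+18^0.25 = 42072 m

42072 m


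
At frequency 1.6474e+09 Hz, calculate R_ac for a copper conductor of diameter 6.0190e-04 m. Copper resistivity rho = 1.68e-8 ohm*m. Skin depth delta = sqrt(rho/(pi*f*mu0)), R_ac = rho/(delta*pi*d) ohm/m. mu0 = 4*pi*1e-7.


delta = sqrt(1.68e-8 / (pi * 1.6474e+09 * 4*pi*1e-7)) = 1.607220e-06 m
R_ac = 1.68e-8 / (1.607220e-06 * pi * 6.0190e-04) = 5.528 ohm/m

5.528 ohm/m


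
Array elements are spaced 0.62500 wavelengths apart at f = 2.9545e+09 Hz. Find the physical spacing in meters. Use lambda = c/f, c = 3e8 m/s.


lambda = c / f = 3.0000e+08 / 2.9545e+09 = 0.1015400 m
d = 0.62500 * 0.1015400 = 0.06346 m

0.06346 m


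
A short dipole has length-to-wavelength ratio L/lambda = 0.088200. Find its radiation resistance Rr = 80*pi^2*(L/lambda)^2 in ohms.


Rr = 80 * pi^2 * (0.088200)^2 = 80 * 9.869604 * 7.779240e-03 = 6.142 ohm

6.142 ohm


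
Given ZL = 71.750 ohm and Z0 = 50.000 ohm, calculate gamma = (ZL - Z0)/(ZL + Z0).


gamma = (71.750 - 50.000) / (71.750 + 50.000) = 0.1786

0.1786


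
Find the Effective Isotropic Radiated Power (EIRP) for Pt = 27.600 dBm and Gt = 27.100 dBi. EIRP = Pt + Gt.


EIRP = Pt + Gt = 27.600 + 27.100 = 54.70 dBm

54.70 dBm


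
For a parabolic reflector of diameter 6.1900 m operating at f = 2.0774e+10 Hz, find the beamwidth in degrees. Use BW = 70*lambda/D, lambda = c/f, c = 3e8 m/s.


lambda = c / f = 3.0000e+08 / 2.0774e+10 = 0.01444113 m
BW = 70 * 0.01444113 / 6.1900 = 0.1633 deg

0.1633 deg


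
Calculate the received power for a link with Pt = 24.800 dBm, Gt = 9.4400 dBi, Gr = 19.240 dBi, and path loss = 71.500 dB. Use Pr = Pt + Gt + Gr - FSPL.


Pr = 24.800 + 9.4400 + 19.240 - 71.500 = -18.02 dBm

-18.02 dBm


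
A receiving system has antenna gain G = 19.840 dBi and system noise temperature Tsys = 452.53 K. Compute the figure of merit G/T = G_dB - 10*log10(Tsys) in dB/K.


G/T = 19.840 - 10*log10(452.53) = 19.840 - 26.55647 = -6.716 dB/K

-6.716 dB/K


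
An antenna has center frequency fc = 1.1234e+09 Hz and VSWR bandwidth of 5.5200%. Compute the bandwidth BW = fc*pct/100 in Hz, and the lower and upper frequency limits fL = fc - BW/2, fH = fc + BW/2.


BW = 1.1234e+09 * 5.5200/100 = 6.201168e+07 Hz
fL = 1.1234e+09 - 6.201168e+07/2 = 1.092e+09 Hz
fH = 1.1234e+09 + 6.201168e+07/2 = 1.154e+09 Hz

BW=6.201e+07 Hz, fL=1.092e+09 Hz, fH=1.154e+09 Hz


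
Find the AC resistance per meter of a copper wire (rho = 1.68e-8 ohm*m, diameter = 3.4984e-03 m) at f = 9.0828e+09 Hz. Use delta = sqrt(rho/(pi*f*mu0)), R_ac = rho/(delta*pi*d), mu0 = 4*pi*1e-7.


delta = sqrt(1.68e-8 / (pi * 9.0828e+09 * 4*pi*1e-7)) = 6.844865e-07 m
R_ac = 1.68e-8 / (6.844865e-07 * pi * 3.4984e-03) = 2.233 ohm/m

2.233 ohm/m


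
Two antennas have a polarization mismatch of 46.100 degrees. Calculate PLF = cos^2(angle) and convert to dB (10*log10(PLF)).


PLF_linear = cos^2(46.100 deg) = 0.4808061
PLF_dB = 10 * log10(0.4808061) = -3.180 dB

-3.180 dB


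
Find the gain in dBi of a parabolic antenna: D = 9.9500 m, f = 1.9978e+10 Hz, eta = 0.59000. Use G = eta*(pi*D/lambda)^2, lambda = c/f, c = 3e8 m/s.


lambda = c / f = 3.0000e+08 / 1.9978e+10 = 0.01501652 m
G_linear = 0.59000 * (pi * 9.9500 / 0.01501652)^2 = 2.556580e+06
G_dBi = 10 * log10(2.556580e+06) = 64.08 dBi

64.08 dBi


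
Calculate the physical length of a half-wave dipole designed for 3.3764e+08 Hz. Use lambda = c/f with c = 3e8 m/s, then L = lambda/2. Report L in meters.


lambda = c / f = 3.0000e+08 / 3.3764e+08 = 0.8885203 m
L = lambda / 2 = 0.8885203 / 2 = 0.4443 m

0.4443 m


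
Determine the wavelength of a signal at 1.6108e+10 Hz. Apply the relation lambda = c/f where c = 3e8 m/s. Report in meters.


lambda = c / f = 3.0000e+08 / 1.6108e+10 = 0.01862 m

0.01862 m


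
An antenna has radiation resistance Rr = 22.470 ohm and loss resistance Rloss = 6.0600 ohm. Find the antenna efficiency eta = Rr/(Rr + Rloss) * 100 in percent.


eta = 22.470 / (22.470 + 6.0600) * 100 = 78.76%

78.76%


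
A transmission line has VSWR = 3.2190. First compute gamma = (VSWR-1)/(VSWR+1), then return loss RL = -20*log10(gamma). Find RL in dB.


gamma = (3.2190 - 1) / (3.2190 + 1) = 0.5259540
RL = -20 * log10(0.5259540) = 5.581 dB

5.581 dB


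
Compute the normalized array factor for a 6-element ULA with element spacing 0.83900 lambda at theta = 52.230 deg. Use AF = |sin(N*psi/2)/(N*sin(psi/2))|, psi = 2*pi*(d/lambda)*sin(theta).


psi = 2*pi*0.83900*sin(52.230 deg) = 4.167066 rad
AF = |sin(6*4.167066/2) / (6*sin(4.167066/2))| = 0.01246

0.01246


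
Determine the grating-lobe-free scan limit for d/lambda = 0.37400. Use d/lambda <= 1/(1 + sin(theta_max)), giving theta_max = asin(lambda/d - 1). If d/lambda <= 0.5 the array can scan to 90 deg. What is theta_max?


lambda/d - 1 = 1/0.37400 - 1 = 1.673797 >= 1
d/lambda <= 0.5, so the array can scan to endfire without grating lobes: theta_max = 90 deg

90 deg


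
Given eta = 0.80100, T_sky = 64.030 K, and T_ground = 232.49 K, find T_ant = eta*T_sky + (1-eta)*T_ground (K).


T_ant = 0.80100 * 64.030 + (1 - 0.80100) * 232.49 = 97.55 K

97.55 K


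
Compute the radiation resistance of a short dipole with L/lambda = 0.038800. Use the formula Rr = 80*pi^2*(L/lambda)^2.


Rr = 80 * pi^2 * (0.038800)^2 = 80 * 9.869604 * 1.505440e-03 = 1.189 ohm

1.189 ohm


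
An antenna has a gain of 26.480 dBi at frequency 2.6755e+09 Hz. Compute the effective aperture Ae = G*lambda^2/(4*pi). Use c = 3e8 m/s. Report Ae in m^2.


lambda = c / f = 3.0000e+08 / 2.6755e+09 = 0.1121286 m
G_linear = 10^(26.480/10) = 444.6313
Ae = G_linear * lambda^2 / (4*pi) = 444.6313 * 0.1121286^2 / (4*pi) = 0.4449 m^2

0.4449 m^2


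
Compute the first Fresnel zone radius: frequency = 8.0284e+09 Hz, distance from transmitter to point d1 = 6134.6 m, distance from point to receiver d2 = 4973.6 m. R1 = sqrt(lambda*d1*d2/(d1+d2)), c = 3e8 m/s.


lambda = c / f = 3.0000e+08 / 8.0284e+09 = 0.03736735 m
R1 = sqrt(0.03736735 * 6134.6 * 4973.6 / (6134.6 + 4973.6)) = 10.13 m

10.13 m


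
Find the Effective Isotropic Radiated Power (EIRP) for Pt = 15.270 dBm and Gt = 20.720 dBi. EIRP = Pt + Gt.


EIRP = Pt + Gt = 15.270 + 20.720 = 35.99 dBm

35.99 dBm


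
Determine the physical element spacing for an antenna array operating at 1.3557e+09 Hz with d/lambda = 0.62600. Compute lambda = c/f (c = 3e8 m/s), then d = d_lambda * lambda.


lambda = c / f = 3.0000e+08 / 1.3557e+09 = 0.2212879 m
d = 0.62600 * 0.2212879 = 0.1385 m

0.1385 m


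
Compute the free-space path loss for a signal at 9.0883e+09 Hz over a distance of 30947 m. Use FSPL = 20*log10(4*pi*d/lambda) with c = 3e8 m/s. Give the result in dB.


lambda = c / f = 3.0000e+08 / 9.0883e+09 = 0.03300947 m
FSPL = 20 * log10(4*pi*30947/0.03300947) = 141.4 dB

141.4 dB


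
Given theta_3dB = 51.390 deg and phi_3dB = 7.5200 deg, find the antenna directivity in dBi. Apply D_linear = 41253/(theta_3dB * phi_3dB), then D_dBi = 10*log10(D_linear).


D_linear = 41253 / (51.390 * 7.5200) = 106.7478
D_dBi = 10 * log10(106.7478) = 20.28 dBi

20.28 dBi


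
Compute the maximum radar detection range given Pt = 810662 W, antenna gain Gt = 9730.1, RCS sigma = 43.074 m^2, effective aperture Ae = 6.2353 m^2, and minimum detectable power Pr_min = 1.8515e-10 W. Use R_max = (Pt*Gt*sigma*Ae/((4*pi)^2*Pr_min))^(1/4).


R^4 = 810662*9730.1*43.074*6.2353 / ((4*pi)^2 * 1.8515e-10) = 7.245798e+19
R_max = 7.245798e+19^0.25 = 92262 m

92262 m


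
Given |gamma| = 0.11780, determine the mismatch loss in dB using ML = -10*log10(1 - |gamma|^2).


ML = -10 * log10(1 - 0.11780^2) = -10 * log10(0.98612316) = 0.06069 dB

0.06069 dB


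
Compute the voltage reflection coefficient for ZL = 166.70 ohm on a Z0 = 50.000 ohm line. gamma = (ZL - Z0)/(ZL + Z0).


gamma = (166.70 - 50.000) / (166.70 + 50.000) = 0.5385

0.5385


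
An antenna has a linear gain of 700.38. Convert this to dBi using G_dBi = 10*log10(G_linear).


G_dBi = 10 * log10(700.38) = 28.45 dBi

28.45 dBi


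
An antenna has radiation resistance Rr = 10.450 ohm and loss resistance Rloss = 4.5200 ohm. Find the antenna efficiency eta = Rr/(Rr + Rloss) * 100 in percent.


eta = 10.450 / (10.450 + 4.5200) * 100 = 69.81%

69.81%


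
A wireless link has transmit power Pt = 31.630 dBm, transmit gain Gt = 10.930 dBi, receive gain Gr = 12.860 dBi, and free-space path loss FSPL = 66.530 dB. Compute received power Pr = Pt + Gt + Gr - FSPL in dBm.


Pr = 31.630 + 10.930 + 12.860 - 66.530 = -11.11 dBm

-11.11 dBm


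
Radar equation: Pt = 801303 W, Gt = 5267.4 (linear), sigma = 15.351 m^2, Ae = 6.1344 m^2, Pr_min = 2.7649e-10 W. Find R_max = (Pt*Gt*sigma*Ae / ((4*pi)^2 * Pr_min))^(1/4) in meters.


R^4 = 801303*5267.4*15.351*6.1344 / ((4*pi)^2 * 2.7649e-10) = 9.103380e+18
R_max = 9.103380e+18^0.25 = 54929 m

54929 m


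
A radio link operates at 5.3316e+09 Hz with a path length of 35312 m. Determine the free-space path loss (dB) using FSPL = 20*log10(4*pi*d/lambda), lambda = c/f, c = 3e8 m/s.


lambda = c / f = 3.0000e+08 / 5.3316e+09 = 0.05626829 m
FSPL = 20 * log10(4*pi*35312/0.05626829) = 137.9 dB

137.9 dB


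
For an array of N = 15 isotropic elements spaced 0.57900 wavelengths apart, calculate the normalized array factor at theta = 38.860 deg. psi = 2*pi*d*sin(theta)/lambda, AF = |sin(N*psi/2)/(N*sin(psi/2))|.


psi = 2*pi*0.57900*sin(38.860 deg) = 2.282530 rad
AF = |sin(15*2.282530/2) / (15*sin(2.282530/2))| = 0.07239

0.07239


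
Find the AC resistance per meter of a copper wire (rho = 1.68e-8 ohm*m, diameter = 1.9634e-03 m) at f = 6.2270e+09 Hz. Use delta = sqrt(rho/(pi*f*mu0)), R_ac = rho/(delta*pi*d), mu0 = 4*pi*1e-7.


delta = sqrt(1.68e-8 / (pi * 6.2270e+09 * 4*pi*1e-7)) = 8.266760e-07 m
R_ac = 1.68e-8 / (8.266760e-07 * pi * 1.9634e-03) = 3.295 ohm/m

3.295 ohm/m


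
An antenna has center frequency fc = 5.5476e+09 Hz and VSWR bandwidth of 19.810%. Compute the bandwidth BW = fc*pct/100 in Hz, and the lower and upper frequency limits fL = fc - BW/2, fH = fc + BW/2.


BW = 5.5476e+09 * 19.810/100 = 1.098980e+09 Hz
fL = 5.5476e+09 - 1.098980e+09/2 = 4.998e+09 Hz
fH = 5.5476e+09 + 1.098980e+09/2 = 6.097e+09 Hz

BW=1.099e+09 Hz, fL=4.998e+09 Hz, fH=6.097e+09 Hz


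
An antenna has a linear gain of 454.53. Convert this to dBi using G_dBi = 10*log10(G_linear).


G_dBi = 10 * log10(454.53) = 26.58 dBi

26.58 dBi


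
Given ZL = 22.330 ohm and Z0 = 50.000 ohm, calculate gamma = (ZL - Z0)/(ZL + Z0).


gamma = (22.330 - 50.000) / (22.330 + 50.000) = -0.3826

-0.3826


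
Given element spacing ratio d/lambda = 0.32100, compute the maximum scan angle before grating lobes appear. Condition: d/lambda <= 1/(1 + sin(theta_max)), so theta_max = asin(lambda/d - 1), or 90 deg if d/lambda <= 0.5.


lambda/d - 1 = 1/0.32100 - 1 = 2.115265 >= 1
d/lambda <= 0.5, so the array can scan to endfire without grating lobes: theta_max = 90 deg

90 deg


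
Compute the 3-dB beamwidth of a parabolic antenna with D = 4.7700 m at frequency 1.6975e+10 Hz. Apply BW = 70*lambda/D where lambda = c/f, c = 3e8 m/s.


lambda = c / f = 3.0000e+08 / 1.6975e+10 = 0.01767305 m
BW = 70 * 0.01767305 / 4.7700 = 0.2594 deg

0.2594 deg


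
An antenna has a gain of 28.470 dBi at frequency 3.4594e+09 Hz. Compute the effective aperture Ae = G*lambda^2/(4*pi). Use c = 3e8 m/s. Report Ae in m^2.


lambda = c / f = 3.0000e+08 / 3.4594e+09 = 0.08672024 m
G_linear = 10^(28.470/10) = 703.0723
Ae = G_linear * lambda^2 / (4*pi) = 703.0723 * 0.08672024^2 / (4*pi) = 0.4208 m^2

0.4208 m^2


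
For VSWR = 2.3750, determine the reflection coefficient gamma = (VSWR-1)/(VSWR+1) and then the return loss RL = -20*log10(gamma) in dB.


gamma = (2.3750 - 1) / (2.3750 + 1) = 0.4074074
RL = -20 * log10(0.4074074) = 7.799 dB

7.799 dB


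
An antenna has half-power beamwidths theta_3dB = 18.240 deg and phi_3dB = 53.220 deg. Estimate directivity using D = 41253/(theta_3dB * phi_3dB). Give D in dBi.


D_linear = 41253 / (18.240 * 53.220) = 42.49676
D_dBi = 10 * log10(42.49676) = 16.28 dBi

16.28 dBi


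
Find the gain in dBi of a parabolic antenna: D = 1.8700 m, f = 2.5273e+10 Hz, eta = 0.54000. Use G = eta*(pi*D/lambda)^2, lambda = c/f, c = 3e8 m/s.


lambda = c / f = 3.0000e+08 / 2.5273e+10 = 0.01187038 m
G_linear = 0.54000 * (pi * 1.8700 / 0.01187038)^2 = 132265.8
G_dBi = 10 * log10(132265.8) = 51.21 dBi

51.21 dBi


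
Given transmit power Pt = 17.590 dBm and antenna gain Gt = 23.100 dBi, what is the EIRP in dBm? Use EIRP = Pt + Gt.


EIRP = Pt + Gt = 17.590 + 23.100 = 40.69 dBm

40.69 dBm


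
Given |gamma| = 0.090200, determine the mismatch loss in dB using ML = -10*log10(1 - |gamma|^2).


ML = -10 * log10(1 - 0.090200^2) = -10 * log10(0.99186396) = 0.03548 dB

0.03548 dB


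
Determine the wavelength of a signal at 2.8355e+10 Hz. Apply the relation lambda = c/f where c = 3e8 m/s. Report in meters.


lambda = c / f = 3.0000e+08 / 2.8355e+10 = 0.01058 m

0.01058 m


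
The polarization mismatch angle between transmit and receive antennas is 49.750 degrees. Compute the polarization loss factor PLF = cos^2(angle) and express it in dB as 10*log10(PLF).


PLF_linear = cos^2(49.750 deg) = 0.4174762
PLF_dB = 10 * log10(0.4174762) = -3.794 dB

-3.794 dB


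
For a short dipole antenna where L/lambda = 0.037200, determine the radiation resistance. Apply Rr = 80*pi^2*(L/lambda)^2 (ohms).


Rr = 80 * pi^2 * (0.037200)^2 = 80 * 9.869604 * 1.383840e-03 = 1.093 ohm

1.093 ohm


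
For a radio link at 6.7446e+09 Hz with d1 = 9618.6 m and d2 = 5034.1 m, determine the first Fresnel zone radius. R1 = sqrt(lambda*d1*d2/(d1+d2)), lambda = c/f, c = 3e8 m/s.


lambda = c / f = 3.0000e+08 / 6.7446e+09 = 0.04448003 m
R1 = sqrt(0.04448003 * 9618.6 * 5034.1 / (9618.6 + 5034.1)) = 12.12 m

12.12 m


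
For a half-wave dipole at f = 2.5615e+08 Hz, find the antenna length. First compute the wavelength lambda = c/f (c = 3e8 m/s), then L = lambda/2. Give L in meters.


lambda = c / f = 3.0000e+08 / 2.5615e+08 = 1.171189 m
L = lambda / 2 = 1.171189 / 2 = 0.5856 m

0.5856 m


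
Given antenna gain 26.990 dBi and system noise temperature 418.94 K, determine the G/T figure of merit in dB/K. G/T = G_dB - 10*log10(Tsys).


G/T = 26.990 - 10*log10(418.94) = 26.990 - 26.22152 = 0.7685 dB/K

0.7685 dB/K


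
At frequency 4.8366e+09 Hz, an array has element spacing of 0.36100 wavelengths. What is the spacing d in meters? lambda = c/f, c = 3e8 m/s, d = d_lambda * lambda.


lambda = c / f = 3.0000e+08 / 4.8366e+09 = 0.06202704 m
d = 0.36100 * 0.06202704 = 0.02239 m

0.02239 m


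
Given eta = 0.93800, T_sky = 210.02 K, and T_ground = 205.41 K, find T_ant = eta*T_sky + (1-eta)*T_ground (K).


T_ant = 0.93800 * 210.02 + (1 - 0.93800) * 205.41 = 209.7 K

209.7 K


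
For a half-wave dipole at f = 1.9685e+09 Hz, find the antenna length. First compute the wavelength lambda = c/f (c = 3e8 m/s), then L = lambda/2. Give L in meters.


lambda = c / f = 3.0000e+08 / 1.9685e+09 = 0.1524003 m
L = lambda / 2 = 0.1524003 / 2 = 0.07620 m

0.07620 m


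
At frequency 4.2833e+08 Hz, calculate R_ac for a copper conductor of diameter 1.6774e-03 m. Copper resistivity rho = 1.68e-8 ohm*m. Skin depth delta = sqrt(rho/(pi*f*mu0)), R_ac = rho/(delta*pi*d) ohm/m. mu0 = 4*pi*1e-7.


delta = sqrt(1.68e-8 / (pi * 4.2833e+08 * 4*pi*1e-7)) = 3.151995e-06 m
R_ac = 1.68e-8 / (3.151995e-06 * pi * 1.6774e-03) = 1.011 ohm/m

1.011 ohm/m


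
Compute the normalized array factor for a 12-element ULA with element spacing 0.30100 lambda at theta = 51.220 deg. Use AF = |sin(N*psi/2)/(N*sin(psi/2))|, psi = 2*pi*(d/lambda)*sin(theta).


psi = 2*pi*0.30100*sin(51.220 deg) = 1.474328 rad
AF = |sin(12*1.474328/2) / (12*sin(1.474328/2))| = 0.06782

0.06782


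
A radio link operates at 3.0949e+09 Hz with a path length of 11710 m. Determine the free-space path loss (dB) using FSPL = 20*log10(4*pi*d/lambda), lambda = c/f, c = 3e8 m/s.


lambda = c / f = 3.0000e+08 / 3.0949e+09 = 0.09693367 m
FSPL = 20 * log10(4*pi*11710/0.09693367) = 123.6 dB

123.6 dB


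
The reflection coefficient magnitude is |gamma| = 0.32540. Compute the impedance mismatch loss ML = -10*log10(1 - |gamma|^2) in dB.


ML = -10 * log10(1 - 0.32540^2) = -10 * log10(0.89411484) = 0.4861 dB

0.4861 dB


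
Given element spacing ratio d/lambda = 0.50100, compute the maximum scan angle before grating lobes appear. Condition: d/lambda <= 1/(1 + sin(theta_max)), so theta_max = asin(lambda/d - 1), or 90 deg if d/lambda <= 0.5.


lambda/d - 1 = 1/0.50100 - 1 = 0.9960080
theta_max = asin(0.9960080) = 84.88 deg

84.88 deg


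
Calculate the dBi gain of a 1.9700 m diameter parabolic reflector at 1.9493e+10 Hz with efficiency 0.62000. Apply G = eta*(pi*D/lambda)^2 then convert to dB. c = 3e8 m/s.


lambda = c / f = 3.0000e+08 / 1.9493e+10 = 0.01539014 m
G_linear = 0.62000 * (pi * 1.9700 / 0.01539014)^2 = 100262.6
G_dBi = 10 * log10(100262.6) = 50.01 dBi

50.01 dBi


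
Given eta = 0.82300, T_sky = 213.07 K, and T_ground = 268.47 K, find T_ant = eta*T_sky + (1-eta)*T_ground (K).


T_ant = 0.82300 * 213.07 + (1 - 0.82300) * 268.47 = 222.9 K

222.9 K


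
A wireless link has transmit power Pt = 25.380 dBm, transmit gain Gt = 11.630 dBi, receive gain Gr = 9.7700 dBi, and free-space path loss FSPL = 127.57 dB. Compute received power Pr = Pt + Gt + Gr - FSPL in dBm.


Pr = 25.380 + 11.630 + 9.7700 - 127.57 = -80.79 dBm

-80.79 dBm


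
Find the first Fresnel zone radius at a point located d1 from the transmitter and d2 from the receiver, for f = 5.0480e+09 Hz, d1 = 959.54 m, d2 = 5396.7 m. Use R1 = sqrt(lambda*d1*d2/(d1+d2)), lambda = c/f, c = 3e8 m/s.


lambda = c / f = 3.0000e+08 / 5.0480e+09 = 0.05942948 m
R1 = sqrt(0.05942948 * 959.54 * 5396.7 / (959.54 + 5396.7)) = 6.958 m

6.958 m


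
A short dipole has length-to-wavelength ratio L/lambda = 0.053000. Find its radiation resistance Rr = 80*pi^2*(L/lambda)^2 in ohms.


Rr = 80 * pi^2 * (0.053000)^2 = 80 * 9.869604 * 2.809000e-03 = 2.218 ohm

2.218 ohm


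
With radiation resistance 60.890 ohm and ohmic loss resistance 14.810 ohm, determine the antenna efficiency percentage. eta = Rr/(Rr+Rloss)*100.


eta = 60.890 / (60.890 + 14.810) * 100 = 80.44%

80.44%


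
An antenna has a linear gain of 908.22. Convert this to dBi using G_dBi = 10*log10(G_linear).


G_dBi = 10 * log10(908.22) = 29.58 dBi

29.58 dBi


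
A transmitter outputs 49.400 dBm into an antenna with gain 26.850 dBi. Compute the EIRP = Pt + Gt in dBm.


EIRP = Pt + Gt = 49.400 + 26.850 = 76.25 dBm

76.25 dBm


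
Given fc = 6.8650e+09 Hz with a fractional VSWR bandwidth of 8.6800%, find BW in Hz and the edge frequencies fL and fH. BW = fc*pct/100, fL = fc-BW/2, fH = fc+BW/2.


BW = 6.8650e+09 * 8.6800/100 = 5.958820e+08 Hz
fL = 6.8650e+09 - 5.958820e+08/2 = 6.567e+09 Hz
fH = 6.8650e+09 + 5.958820e+08/2 = 7.163e+09 Hz

BW=5.959e+08 Hz, fL=6.567e+09 Hz, fH=7.163e+09 Hz


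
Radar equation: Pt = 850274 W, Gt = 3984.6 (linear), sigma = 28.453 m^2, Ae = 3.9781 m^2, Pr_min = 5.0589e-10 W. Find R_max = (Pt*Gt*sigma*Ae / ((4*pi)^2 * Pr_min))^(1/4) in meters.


R^4 = 850274*3984.6*28.453*3.9781 / ((4*pi)^2 * 5.0589e-10) = 4.800335e+18
R_max = 4.800335e+18^0.25 = 46808 m

46808 m


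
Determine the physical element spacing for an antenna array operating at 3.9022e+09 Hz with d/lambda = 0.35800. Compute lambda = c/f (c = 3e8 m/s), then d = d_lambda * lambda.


lambda = c / f = 3.0000e+08 / 3.9022e+09 = 0.07687971 m
d = 0.35800 * 0.07687971 = 0.02752 m

0.02752 m


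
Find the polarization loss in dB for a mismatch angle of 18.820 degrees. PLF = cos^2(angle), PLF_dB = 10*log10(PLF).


PLF_linear = cos^2(18.820 deg) = 0.8959317
PLF_dB = 10 * log10(0.8959317) = -0.4773 dB

-0.4773 dB


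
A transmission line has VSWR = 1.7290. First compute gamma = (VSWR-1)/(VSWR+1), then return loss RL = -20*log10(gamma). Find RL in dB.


gamma = (1.7290 - 1) / (1.7290 + 1) = 0.2671308
RL = -20 * log10(0.2671308) = 11.47 dB

11.47 dB


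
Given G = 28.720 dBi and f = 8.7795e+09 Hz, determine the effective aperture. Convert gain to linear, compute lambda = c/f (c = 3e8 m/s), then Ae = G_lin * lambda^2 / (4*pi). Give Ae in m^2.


lambda = c / f = 3.0000e+08 / 8.7795e+09 = 0.03417051 m
G_linear = 10^(28.720/10) = 744.7320
Ae = G_linear * lambda^2 / (4*pi) = 744.7320 * 0.03417051^2 / (4*pi) = 0.06920 m^2

0.06920 m^2


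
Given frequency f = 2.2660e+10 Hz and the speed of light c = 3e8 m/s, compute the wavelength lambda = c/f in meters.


lambda = c / f = 3.0000e+08 / 2.2660e+10 = 0.01324 m

0.01324 m


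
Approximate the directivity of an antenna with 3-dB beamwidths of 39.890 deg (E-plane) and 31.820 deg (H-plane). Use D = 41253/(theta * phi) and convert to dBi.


D_linear = 41253 / (39.890 * 31.820) = 32.50060
D_dBi = 10 * log10(32.50060) = 15.12 dBi

15.12 dBi


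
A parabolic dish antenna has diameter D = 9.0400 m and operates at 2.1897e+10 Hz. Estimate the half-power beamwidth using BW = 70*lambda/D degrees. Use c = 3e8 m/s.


lambda = c / f = 3.0000e+08 / 2.1897e+10 = 0.01370051 m
BW = 70 * 0.01370051 / 9.0400 = 0.1061 deg

0.1061 deg


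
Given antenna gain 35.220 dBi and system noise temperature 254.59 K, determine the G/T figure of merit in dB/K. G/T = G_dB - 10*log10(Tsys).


G/T = 35.220 - 10*log10(254.59) = 35.220 - 24.05841 = 11.16 dB/K

11.16 dB/K


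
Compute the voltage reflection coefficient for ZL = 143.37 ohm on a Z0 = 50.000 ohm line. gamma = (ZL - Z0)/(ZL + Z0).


gamma = (143.37 - 50.000) / (143.37 + 50.000) = 0.4829

0.4829


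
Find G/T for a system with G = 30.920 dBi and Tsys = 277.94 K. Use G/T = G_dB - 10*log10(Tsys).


G/T = 30.920 - 10*log10(277.94) = 30.920 - 24.43951 = 6.480 dB/K

6.480 dB/K


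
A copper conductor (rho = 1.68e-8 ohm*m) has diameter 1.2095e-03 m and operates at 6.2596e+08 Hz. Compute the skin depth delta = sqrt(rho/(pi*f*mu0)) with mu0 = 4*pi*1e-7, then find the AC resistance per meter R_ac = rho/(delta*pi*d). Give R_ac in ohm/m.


delta = sqrt(1.68e-8 / (pi * 6.2596e+08 * 4*pi*1e-7)) = 2.607363e-06 m
R_ac = 1.68e-8 / (2.607363e-06 * pi * 1.2095e-03) = 1.696 ohm/m

1.696 ohm/m


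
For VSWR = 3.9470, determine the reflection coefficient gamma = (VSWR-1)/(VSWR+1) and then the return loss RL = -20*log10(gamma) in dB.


gamma = (3.9470 - 1) / (3.9470 + 1) = 0.5957146
RL = -20 * log10(0.5957146) = 4.499 dB

4.499 dB


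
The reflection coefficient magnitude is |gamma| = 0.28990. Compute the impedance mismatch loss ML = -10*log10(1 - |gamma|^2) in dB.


ML = -10 * log10(1 - 0.28990^2) = -10 * log10(0.91595799) = 0.3812 dB

0.3812 dB


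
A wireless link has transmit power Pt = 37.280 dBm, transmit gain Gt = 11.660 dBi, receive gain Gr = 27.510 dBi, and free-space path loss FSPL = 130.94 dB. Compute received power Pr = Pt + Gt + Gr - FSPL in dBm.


Pr = 37.280 + 11.660 + 27.510 - 130.94 = -54.49 dBm

-54.49 dBm
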